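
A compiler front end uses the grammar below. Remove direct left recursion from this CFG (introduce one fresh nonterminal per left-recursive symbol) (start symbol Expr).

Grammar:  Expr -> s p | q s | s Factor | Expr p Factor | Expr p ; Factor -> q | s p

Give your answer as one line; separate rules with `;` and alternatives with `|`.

Expr -> s p Expr1 | q s Expr1 | s Factor Expr1; Factor -> q | s p; Expr1 -> p Factor Expr1 | p Expr1 | eps

Directly left-recursive nonterminal: Expr.
For Expr: α = {p Factor, p}, β = {s p, q s, s Factor}. Rewrite as Expr → β Expr1 and Expr1 → α Expr1 | ε.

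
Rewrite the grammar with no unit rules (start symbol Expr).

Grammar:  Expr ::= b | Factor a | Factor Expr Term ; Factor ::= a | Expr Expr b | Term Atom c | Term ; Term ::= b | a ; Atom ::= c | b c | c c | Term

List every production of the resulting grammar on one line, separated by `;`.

Expr ::= b | Factor a | Factor Expr Term; Factor ::= b | a | Expr Expr b | Term Atom c; Term ::= b | a; Atom ::= b | a | c | b c | c c

Unit pairs: Atom ⇒* {Term}; Factor ⇒* {Term}.
For every A with A ⇒* B via unit rules, add B's non-unit alternatives to A; then delete every rule of the form X → Y.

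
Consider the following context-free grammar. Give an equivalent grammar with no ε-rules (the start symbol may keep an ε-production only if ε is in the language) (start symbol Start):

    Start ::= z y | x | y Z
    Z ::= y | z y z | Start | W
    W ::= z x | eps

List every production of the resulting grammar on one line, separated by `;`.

Start ::= z y | x | y Z | y; Z ::= y | z y z | Start | W; W ::= z x

The nullable symbols are {W, Z}.
ε ∉ L(G), so no ε-production is kept.
For each production, add variants omitting each subset of nullable occurrences: Start → y Z gives y Z | y.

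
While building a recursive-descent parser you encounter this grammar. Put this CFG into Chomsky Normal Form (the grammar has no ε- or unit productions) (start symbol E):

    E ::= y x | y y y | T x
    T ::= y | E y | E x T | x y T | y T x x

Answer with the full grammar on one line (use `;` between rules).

E ::= X1 X2 | X1 Y1 | T X2; T ::= y | E X1 | E Y2 | X2 Y3 | X1 Y4; X1 ::= y; X2 ::= x; Y1 ::= X1 X1; Y2 ::= X2 T; Y3 ::= X1 T; Y4 ::= T Y5; Y5 ::= X2 X2

Introduce a nonterminal for each terminal appearing in a rule of length ≥ 2: X1 → y, X2 → x.
Binarize each right-hand side of length ≥ 3 by chaining fresh nonterminals (Y1, Y2, …): affected rules were E → X1 X1 X1; T → E X2 T; T → X2 X1 T; T → X1 T X2 X2.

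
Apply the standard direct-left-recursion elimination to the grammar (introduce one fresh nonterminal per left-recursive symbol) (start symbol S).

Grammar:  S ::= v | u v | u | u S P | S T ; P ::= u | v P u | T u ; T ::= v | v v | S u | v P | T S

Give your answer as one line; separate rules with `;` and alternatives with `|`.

S ::= v S' | u v S' | u S' | u S P S'; P ::= u | v P u | T u; T ::= v T' | v v T' | S u T' | v P T'; S' ::= T S' | ε; T' ::= S T' | ε

S, T are directly left-recursive.
For S: α = {T}, β = {v, u v, u, u S P}. Rewrite as S → β S' and S' → α S' | ε.
For T: α = {S}, β = {v, v v, S u, v P}. Rewrite as T → β T' and T' → α T' | ε.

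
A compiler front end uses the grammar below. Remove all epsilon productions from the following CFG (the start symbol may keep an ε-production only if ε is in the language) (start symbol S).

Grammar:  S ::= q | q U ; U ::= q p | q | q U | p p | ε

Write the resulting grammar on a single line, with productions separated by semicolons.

S ::= q | q U; U ::= q p | q | q U | p p

Nullable nonterminals: {U}.
ε ∉ L(G), so no ε-production is kept.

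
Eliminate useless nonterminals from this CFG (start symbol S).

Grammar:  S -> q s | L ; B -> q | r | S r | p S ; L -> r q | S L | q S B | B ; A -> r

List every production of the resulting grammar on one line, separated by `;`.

Generating nonterminals: {A, B, L, S}.
Reachable from S after that: {B, L, S}.
Removed useless symbols: {A} and every production mentioning them.

S -> q s | L; B -> q | r | S r | p S; L -> r q | S L | q S B | B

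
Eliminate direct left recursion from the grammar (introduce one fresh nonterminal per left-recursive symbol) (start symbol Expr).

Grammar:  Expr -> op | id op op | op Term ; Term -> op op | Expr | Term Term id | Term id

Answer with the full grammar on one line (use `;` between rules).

Directly left-recursive nonterminal: Term.
For Term: α = {Term id, id}, β = {op op, Expr}. Rewrite as Term → β Term1 and Term1 → α Term1 | ε.

Expr -> op | id op op | op Term; Term -> op op Term1 | Expr Term1; Term1 -> Term id Term1 | id Term1 | ε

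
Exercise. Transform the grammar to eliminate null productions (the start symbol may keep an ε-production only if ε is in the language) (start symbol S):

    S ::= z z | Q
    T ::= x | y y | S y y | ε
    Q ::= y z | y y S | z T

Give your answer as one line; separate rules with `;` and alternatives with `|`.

S ::= z z | Q; T ::= x | y y | S y y; Q ::= y z | y y S | z T | z

Nullable set = {T}.
ε ∉ L(G), so no ε-production is kept.
For each production, add variants omitting each subset of nullable occurrences: Q → z T gives z T | z.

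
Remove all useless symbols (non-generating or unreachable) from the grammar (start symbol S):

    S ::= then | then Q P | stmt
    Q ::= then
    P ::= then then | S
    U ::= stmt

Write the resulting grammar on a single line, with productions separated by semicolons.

Generating nonterminals: {P, Q, S, U}.
Reachable from S after that: {P, Q, S}.
Removed useless symbols: {U} and every production mentioning them.

S ::= then | then Q P | stmt; Q ::= then; P ::= then then | S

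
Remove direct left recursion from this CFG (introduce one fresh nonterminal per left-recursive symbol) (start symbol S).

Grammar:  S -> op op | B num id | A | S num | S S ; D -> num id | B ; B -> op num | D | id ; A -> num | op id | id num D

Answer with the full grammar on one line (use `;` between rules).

S -> op op S' | B num id S' | A S'; D -> num id | B; B -> op num | D | id; A -> num | op id | id num D; S' -> num S' | S S' | ε

Left recursion appears on S.
For S: α = {num, S}, β = {op op, B num id, A}. Rewrite as S → β S' and S' → α S' | ε.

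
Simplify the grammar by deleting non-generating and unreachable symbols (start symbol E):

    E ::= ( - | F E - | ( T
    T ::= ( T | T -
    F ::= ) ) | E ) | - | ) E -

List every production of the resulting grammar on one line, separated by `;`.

Generating nonterminals: {E, F}.
Reachable from E after that: {E, F}.
Removed useless symbols: {T} and every production mentioning them.

E ::= ( - | F E -; F ::= ) ) | E ) | - | ) E -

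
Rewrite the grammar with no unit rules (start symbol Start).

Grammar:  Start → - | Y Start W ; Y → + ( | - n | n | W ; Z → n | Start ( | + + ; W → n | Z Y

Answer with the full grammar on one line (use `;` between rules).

Start → - | Y Start W; Y → n | Z Y | + ( | - n; Z → n | Start ( | + +; W → n | Z Y

Unit pairs: Y ⇒* {W}.
For each unit pair (A, B), copy every non-unit production of B to A, then drop all unit productions.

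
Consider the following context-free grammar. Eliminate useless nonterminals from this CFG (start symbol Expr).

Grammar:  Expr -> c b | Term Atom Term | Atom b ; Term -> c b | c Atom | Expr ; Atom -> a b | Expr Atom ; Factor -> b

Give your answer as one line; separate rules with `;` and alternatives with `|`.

Generating nonterminals: {Atom, Expr, Factor, Term}.
Reachable from Expr after that: {Atom, Expr, Term}.
Removed useless symbols: {Factor} and every production mentioning them.

Expr -> c b | Term Atom Term | Atom b; Term -> c b | c Atom | Expr; Atom -> a b | Expr Atom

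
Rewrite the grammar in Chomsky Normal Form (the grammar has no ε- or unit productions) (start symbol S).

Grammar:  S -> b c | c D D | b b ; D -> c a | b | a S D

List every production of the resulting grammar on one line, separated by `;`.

Introduce a nonterminal for each terminal appearing in a rule of length ≥ 2: X1 → b, X2 → c, X3 → a.
Binarize each right-hand side of length ≥ 3 by chaining fresh nonterminals (Y1, Y2, …): affected rules were S → X2 D D; D → X3 S D.

S -> X1 X2 | X2 Y1 | X1 X1; D -> X2 X3 | b | X3 Y2; X1 -> b; X2 -> c; X3 -> a; Y1 -> D D; Y2 -> S D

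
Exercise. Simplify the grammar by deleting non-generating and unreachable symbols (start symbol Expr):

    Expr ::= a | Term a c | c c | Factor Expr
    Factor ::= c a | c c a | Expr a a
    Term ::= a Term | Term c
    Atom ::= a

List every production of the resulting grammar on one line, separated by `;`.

Generating nonterminals: {Atom, Expr, Factor}.
Reachable from Expr after that: {Expr, Factor}.
Removed useless symbols: {Atom, Term} and every production mentioning them.

Expr ::= a | c c | Factor Expr; Factor ::= c a | c c a | Expr a a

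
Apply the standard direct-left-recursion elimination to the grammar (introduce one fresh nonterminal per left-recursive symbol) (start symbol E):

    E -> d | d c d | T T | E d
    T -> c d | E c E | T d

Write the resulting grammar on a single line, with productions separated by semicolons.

E -> d E' | d c d E' | T T E'; T -> c d T' | E c E T'; E' -> d E' | eps; T' -> d T' | eps

Directly left-recursive nonterminals: E, T.
For E: α = {d}, β = {d, d c d, T T}. Rewrite as E → β E' and E' → α E' | ε.
For T: α = {d}, β = {c d, E c E}. Rewrite as T → β T' and T' → α T' | ε.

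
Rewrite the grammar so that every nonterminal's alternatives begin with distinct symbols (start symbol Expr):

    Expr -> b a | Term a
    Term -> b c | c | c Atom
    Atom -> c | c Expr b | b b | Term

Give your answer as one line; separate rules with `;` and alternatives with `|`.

Term has alternatives sharing prefix 'c': factor to Term → c Term1 with Term1 → ε | Atom.
Atom has alternatives sharing prefix 'c': factor to Atom → c Atom1 with Atom1 → ε | Expr b.

Expr -> b a | Term a; Term -> b c | c Term1; Atom -> b b | Term | c Atom1; Term1 -> ε | Atom; Atom1 -> ε | Expr b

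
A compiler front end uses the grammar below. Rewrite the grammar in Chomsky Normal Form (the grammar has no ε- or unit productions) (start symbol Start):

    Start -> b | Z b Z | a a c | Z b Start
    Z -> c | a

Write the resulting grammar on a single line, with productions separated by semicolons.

Introduce a nonterminal for each terminal appearing in a rule of length ≥ 2: X1 → b, X2 → a, X3 → c.
Binarize each right-hand side of length ≥ 3 by chaining fresh nonterminals (Y1, Y2, …): affected rules were Start → Z X1 Z; Start → X2 X2 X3; Start → Z X1 Start.

Start -> b | Z Y1 | X2 Y2 | Z Y3; Z -> c | a; X1 -> b; X2 -> a; X3 -> c; Y1 -> X1 Z; Y2 -> X2 X3; Y3 -> X1 Start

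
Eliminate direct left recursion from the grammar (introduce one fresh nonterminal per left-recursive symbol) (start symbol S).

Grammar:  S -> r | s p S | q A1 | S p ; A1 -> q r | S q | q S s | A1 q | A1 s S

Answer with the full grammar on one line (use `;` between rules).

S -> r S' | s p S S' | q A1 S'; A1 -> q r A1' | S q A1' | q S s A1'; S' -> p S' | ε; A1' -> q A1' | s S A1' | ε

S, A1 are directly left-recursive.
For S: α = {p}, β = {r, s p S, q A1}. Rewrite as S → β S' and S' → α S' | ε.
For A1: α = {q, s S}, β = {q r, S q, q S s}. Rewrite as A1 → β A1' and A1' → α A1' | ε.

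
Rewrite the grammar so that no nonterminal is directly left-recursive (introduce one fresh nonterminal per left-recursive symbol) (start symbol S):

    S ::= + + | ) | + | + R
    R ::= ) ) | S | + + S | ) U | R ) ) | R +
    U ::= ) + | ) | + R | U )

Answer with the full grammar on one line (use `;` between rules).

Left recursion appears on R, U.
For R: α = {) ), +}, β = {) ), S, + + S, ) U}. Rewrite as R → β R' and R' → α R' | ε.
For U: α = {)}, β = {) +, ), + R}. Rewrite as U → β U' and U' → α U' | ε.

S ::= + + | ) | + | + R; R ::= ) ) R' | S R' | + + S R' | ) U R'; U ::= ) + U' | ) U' | + R U'; R' ::= ) ) R' | + R' | eps; U' ::= ) U' | eps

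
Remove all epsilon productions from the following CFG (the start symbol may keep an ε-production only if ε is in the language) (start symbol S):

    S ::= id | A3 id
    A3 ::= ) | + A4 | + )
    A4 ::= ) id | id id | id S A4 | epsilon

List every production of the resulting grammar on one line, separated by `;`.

S ::= id | A3 id; A3 ::= ) | + A4 | + | + ); A4 ::= ) id | id id | id S A4 | id S

Nullable set = {A4}.
ε ∉ L(G), so no ε-production is kept.
Expand every rule over subsets of its nullable positions: A3 → + A4 gives + A4 | +. A4 → id S A4 gives id S A4 | id S.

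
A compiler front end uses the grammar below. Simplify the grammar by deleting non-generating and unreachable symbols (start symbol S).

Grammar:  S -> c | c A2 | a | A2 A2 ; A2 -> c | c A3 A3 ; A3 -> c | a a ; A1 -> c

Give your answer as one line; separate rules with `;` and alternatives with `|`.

Generating nonterminals: {A1, A2, A3, S}.
Reachable from S after that: {A2, A3, S}.
Removed useless symbols: {A1} and every production mentioning them.

S -> c | c A2 | a | A2 A2; A2 -> c | c A3 A3; A3 -> c | a a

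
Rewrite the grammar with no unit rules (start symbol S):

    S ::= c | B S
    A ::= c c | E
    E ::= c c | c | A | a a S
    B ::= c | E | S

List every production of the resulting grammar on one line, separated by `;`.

S ::= c | B S; A ::= c c | c | a a S; E ::= c c | c | a a S; B ::= c | c c | a a S | B S

Unit pairs: A ⇒* {E}; B ⇒* {A, E, S}; E ⇒* {A}.
Replace each nonterminal's rules with the union of the non-unit rules of every nonterminal it unit-derives.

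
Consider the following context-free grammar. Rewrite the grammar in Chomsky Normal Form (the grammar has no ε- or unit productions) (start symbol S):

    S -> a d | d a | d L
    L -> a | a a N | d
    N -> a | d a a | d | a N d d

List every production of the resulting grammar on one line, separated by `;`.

Introduce a nonterminal for each terminal appearing in a rule of length ≥ 2: X1 → a, X2 → d.
Binarize each right-hand side of length ≥ 3 by chaining fresh nonterminals (Y1, Y2, …): affected rules were L → X1 X1 N; N → X2 X1 X1; N → X1 N X2 X2.

S -> X1 X2 | X2 X1 | X2 L; L -> a | X1 Y1 | d; N -> a | X2 Y2 | d | X1 Y3; X1 -> a; X2 -> d; Y1 -> X1 N; Y2 -> X1 X1; Y3 -> N Y4; Y4 -> X2 X2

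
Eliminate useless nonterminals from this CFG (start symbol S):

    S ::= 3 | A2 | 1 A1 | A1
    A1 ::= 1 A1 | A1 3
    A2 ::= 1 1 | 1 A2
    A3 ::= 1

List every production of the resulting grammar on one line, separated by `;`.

Generating nonterminals: {A2, A3, S}.
Reachable from S after that: {A2, S}.
Removed useless symbols: {A1, A3} and every production mentioning them.

S ::= 3 | A2; A2 ::= 1 1 | 1 A2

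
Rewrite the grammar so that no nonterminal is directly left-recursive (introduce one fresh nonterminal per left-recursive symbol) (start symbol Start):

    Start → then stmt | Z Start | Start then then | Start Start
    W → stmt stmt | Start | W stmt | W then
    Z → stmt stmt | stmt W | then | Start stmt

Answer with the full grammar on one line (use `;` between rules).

Left recursion appears on Start, W.
For Start: α = {then then, Start}, β = {then stmt, Z Start}. Rewrite as Start → β Start1 and Start1 → α Start1 | ε.
For W: α = {stmt, then}, β = {stmt stmt, Start}. Rewrite as W → β W1 and W1 → α W1 | ε.

Start → then stmt Start1 | Z Start Start1; W → stmt stmt W1 | Start W1; Z → stmt stmt | stmt W | then | Start stmt; Start1 → then then Start1 | Start Start1 | ε; W1 → stmt W1 | then W1 | ε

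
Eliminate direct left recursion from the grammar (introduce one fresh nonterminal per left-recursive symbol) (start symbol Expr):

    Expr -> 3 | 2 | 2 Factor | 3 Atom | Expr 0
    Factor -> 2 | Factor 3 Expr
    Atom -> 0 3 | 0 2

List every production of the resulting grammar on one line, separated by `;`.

Expr -> 3 Expr1 | 2 Expr1 | 2 Factor Expr1 | 3 Atom Expr1; Factor -> 2 Factor1; Atom -> 0 3 | 0 2; Expr1 -> 0 Expr1 | eps; Factor1 -> 3 Expr Factor1 | eps

Directly left-recursive nonterminals: Expr, Factor.
For Expr: α = {0}, β = {3, 2, 2 Factor, 3 Atom}. Rewrite as Expr → β Expr1 and Expr1 → α Expr1 | ε.
For Factor: α = {3 Expr}, β = {2}. Rewrite as Factor → β Factor1 and Factor1 → α Factor1 | ε.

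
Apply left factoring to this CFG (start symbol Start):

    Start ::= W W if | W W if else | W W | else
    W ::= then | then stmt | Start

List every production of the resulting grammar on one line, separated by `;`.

Start has alternatives sharing prefix 'W W': factor to Start → W W Start1 with Start1 → if | if else | ε.
W has alternatives sharing prefix 'then': factor to W → then W1 with W1 → ε | stmt.
Start1 has alternatives sharing prefix 'if': factor to Start1 → if Start11 with Start11 → ε | else.

Start ::= else | W W Start1; W ::= Start | then W1; Start1 ::= ε | if Start11; W1 ::= ε | stmt; Start11 ::= ε | else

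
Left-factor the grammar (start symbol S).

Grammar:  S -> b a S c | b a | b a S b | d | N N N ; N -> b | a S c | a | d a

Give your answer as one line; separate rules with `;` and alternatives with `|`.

S has alternatives sharing prefix 'b a': factor to S → b a S' with S' → S c | ε | S b.
N has alternatives sharing prefix 'a': factor to N → a N' with N' → S c | ε.
S' has alternatives sharing prefix 'S': factor to S' → S S'' with S'' → c | b.

S -> d | N N N | b a S'; N -> b | d a | a N'; S' -> eps | S S''; N' -> S c | eps; S'' -> c | b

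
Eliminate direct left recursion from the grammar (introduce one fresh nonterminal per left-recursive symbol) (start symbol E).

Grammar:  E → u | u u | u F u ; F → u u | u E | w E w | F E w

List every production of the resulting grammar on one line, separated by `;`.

Left recursion appears on F.
For F: α = {E w}, β = {u u, u E, w E w}. Rewrite as F → β F' and F' → α F' | ε.

E → u | u u | u F u; F → u u F' | u E F' | w E w F'; F' → E w F' | ε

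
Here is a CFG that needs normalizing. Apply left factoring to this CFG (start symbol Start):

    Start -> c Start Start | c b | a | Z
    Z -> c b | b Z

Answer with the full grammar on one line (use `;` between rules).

Start has alternatives sharing prefix 'c': factor to Start → c Start1 with Start1 → Start Start | b.

Start -> a | Z | c Start1; Z -> c b | b Z; Start1 -> Start Start | b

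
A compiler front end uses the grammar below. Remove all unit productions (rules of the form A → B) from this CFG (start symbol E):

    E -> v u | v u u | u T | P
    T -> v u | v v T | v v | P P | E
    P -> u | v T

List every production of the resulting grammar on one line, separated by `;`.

Unit pairs: E ⇒* {P}; T ⇒* {E, P}.
For every A with A ⇒* B via unit rules, add B's non-unit alternatives to A; then delete every rule of the form X → Y.

E -> v u | v u u | u T | u | v T; T -> v u | v u u | u T | u | v T | v v T | v v | P P; P -> u | v T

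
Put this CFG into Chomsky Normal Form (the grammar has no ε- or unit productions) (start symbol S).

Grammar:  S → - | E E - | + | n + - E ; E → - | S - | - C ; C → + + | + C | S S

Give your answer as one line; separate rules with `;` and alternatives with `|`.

S → - | E Y1 | + | X2 Y2; E → - | S X1 | X1 C; C → X3 X3 | X3 C | S S; X1 → -; X2 → n; X3 → +; Y1 → E X1; Y2 → X3 Y3; Y3 → X1 E

Introduce a nonterminal for each terminal appearing in a rule of length ≥ 2: X1 → -, X2 → n, X3 → +.
Binarize each right-hand side of length ≥ 3 by chaining fresh nonterminals (Y1, Y2, …): affected rules were S → E E X1; S → X2 X3 X1 E.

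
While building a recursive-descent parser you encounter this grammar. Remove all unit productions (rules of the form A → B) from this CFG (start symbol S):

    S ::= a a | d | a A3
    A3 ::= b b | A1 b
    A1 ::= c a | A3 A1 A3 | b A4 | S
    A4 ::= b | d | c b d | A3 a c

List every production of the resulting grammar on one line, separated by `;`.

S ::= a a | d | a A3; A3 ::= b b | A1 b; A1 ::= c a | A3 A1 A3 | b A4 | a a | d | a A3; A4 ::= b | d | c b d | A3 a c

Unit pairs: A1 ⇒* {S}.
Replace each nonterminal's rules with the union of the non-unit rules of every nonterminal it unit-derives.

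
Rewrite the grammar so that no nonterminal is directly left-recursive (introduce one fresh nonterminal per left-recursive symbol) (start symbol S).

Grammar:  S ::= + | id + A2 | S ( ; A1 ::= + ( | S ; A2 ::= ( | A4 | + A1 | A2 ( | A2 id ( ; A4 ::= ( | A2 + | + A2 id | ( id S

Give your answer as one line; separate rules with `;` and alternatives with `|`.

Left recursion appears on S, A2.
For S: α = {(}, β = {+, id + A2}. Rewrite as S → β S' and S' → α S' | ε.
For A2: α = {(, id (}, β = {(, A4, + A1}. Rewrite as A2 → β A2' and A2' → α A2' | ε.

S ::= + S' | id + A2 S'; A1 ::= + ( | S; A2 ::= ( A2' | A4 A2' | + A1 A2'; A4 ::= ( | A2 + | + A2 id | ( id S; S' ::= ( S' | ε; A2' ::= ( A2' | id ( A2' | ε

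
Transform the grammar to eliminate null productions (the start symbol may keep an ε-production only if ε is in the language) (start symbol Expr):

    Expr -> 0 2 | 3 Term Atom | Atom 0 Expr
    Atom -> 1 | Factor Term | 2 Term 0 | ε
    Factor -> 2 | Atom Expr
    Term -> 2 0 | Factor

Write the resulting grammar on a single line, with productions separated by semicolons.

Expr -> 0 2 | 3 Term Atom | 3 Term | Atom 0 Expr | 0 Expr; Atom -> 1 | Factor Term | 2 Term 0; Factor -> 2 | Atom Expr | Expr; Term -> 2 0 | Factor

The nullable symbols are {Atom}.
ε ∉ L(G), so no ε-production is kept.
Add the nullable-subset variants: Expr → 3 Term Atom gives 3 Term Atom | 3 Term. Expr → Atom 0 Expr gives Atom 0 Expr | 0 Expr. Factor → Atom Expr gives Atom Expr | Expr.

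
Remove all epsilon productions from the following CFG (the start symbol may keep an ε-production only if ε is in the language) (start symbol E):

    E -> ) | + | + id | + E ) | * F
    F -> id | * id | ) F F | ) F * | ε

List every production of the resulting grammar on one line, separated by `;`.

E -> ) | + | + id | + E ) | * F | *; F -> id | * id | ) F F | ) F | ) | ) F * | ) *

Nullable nonterminals: {F}.
ε ∉ L(G), so no ε-production is kept.
For each production, add variants omitting each subset of nullable occurrences: E → * F gives * F | *. F → ) F F gives ) F F | ) F | ). F → ) F * gives ) F * | ) *.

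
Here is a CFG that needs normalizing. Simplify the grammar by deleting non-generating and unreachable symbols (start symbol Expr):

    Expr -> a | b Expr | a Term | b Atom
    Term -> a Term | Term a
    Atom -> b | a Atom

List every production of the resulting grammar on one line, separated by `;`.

Expr -> a | b Expr | b Atom; Atom -> b | a Atom

Generating nonterminals: {Atom, Expr}.
Reachable from Expr after that: {Atom, Expr}.
Removed useless symbols: {Term} and every production mentioning them.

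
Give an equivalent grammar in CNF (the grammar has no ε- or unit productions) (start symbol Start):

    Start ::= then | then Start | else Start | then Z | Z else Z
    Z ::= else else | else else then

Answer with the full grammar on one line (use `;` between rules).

Start ::= then | X1 Start | X2 Start | X1 Z | Z Y1; Z ::= X2 X2 | X2 Y2; X1 ::= then; X2 ::= else; Y1 ::= X2 Z; Y2 ::= X2 X1

Introduce a nonterminal for each terminal appearing in a rule of length ≥ 2: X1 → then, X2 → else.
Binarize each right-hand side of length ≥ 3 by chaining fresh nonterminals (Y1, Y2, …): affected rules were Start → Z X2 Z; Z → X2 X2 X1.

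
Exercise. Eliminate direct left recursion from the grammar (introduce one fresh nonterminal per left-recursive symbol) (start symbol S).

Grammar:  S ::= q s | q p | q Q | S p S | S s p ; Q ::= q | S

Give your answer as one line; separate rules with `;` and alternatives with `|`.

S ::= q s S' | q p S' | q Q S'; Q ::= q | S; S' ::= p S S' | s p S' | ε

S is directly left-recursive.
For S: α = {p S, s p}, β = {q s, q p, q Q}. Rewrite as S → β S' and S' → α S' | ε.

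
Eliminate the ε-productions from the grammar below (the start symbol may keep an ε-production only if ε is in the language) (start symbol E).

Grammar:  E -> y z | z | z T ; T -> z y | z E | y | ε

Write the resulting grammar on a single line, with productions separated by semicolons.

Nullable nonterminals: {T}.
ε ∉ L(G), so no ε-production is kept.

E -> y z | z | z T; T -> z y | z E | y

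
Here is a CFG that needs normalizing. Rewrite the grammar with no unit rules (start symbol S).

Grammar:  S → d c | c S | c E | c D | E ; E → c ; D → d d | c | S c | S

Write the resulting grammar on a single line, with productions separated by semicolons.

S → c | d c | c S | c E | c D; E → c; D → d c | c S | c E | c D | c | d d | S c

Unit pairs: D ⇒* {E, S}; S ⇒* {E}.
For each unit pair (A, B), copy every non-unit production of B to A, then drop all unit productions.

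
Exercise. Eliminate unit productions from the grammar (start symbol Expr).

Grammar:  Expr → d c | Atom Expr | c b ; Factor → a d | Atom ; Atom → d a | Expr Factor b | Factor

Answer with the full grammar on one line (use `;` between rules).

Unit pairs: Atom ⇒* {Factor}; Factor ⇒* {Atom}.
For every A with A ⇒* B via unit rules, add B's non-unit alternatives to A; then delete every rule of the form X → Y.

Expr → d c | Atom Expr | c b; Factor → d a | Expr Factor b | a d; Atom → d a | Expr Factor b | a d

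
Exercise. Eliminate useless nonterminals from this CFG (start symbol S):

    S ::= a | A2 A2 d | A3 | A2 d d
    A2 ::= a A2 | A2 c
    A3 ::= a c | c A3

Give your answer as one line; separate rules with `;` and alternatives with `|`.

Generating nonterminals: {A3, S}.
Reachable from S after that: {A3, S}.
Removed useless symbols: {A2} and every production mentioning them.

S ::= a | A3; A3 ::= a c | c A3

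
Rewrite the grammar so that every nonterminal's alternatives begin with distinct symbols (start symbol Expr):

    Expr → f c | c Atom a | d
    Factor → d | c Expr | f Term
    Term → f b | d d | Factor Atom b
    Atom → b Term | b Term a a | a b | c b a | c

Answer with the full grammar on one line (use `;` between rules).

Expr → f c | c Atom a | d; Factor → d | c Expr | f Term; Term → f b | d d | Factor Atom b; Atom → a b | b Term Atom1 | c Atom2; Atom1 → ε | a a; Atom2 → b a | ε

Atom has alternatives sharing prefix 'b Term': factor to Atom → b Term Atom1 with Atom1 → ε | a a.
Atom has alternatives sharing prefix 'c': factor to Atom → c Atom2 with Atom2 → b a | ε.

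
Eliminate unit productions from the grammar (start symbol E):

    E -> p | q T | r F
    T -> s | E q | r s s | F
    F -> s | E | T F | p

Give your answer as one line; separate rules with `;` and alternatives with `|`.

E -> p | q T | r F; T -> p | q T | r F | s | T F | E q | r s s; F -> p | q T | r F | s | T F

Unit pairs: F ⇒* {E}; T ⇒* {E, F}.
For each unit pair (A, B), copy every non-unit production of B to A, then drop all unit productions.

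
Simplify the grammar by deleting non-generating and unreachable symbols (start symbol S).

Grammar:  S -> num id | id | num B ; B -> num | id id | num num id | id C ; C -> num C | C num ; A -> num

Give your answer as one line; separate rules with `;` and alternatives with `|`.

S -> num id | id | num B; B -> num | id id | num num id

Generating nonterminals: {A, B, S}.
Reachable from S after that: {B, S}.
Removed useless symbols: {A, C} and every production mentioning them.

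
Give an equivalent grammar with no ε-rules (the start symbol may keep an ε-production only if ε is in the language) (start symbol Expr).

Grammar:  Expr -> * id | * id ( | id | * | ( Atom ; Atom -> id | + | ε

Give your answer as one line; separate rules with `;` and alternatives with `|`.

Expr -> * id | * id ( | id | * | ( Atom | (; Atom -> id | +

The nullable symbols are {Atom}.
ε ∉ L(G), so no ε-production is kept.
Add the nullable-subset variants: Expr → ( Atom gives ( Atom | (.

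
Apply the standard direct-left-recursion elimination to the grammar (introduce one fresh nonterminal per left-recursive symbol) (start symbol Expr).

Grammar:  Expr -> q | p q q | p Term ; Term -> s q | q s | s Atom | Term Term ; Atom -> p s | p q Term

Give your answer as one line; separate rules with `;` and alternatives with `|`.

Expr -> q | p q q | p Term; Term -> s q Term1 | q s Term1 | s Atom Term1; Atom -> p s | p q Term; Term1 -> Term Term1 | ε

Term is directly left-recursive.
For Term: α = {Term}, β = {s q, q s, s Atom}. Rewrite as Term → β Term1 and Term1 → α Term1 | ε.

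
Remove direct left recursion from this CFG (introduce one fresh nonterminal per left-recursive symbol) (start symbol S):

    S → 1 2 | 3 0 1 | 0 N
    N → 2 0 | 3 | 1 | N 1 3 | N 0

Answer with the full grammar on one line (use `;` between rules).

S → 1 2 | 3 0 1 | 0 N; N → 2 0 N' | 3 N' | 1 N'; N' → 1 3 N' | 0 N' | ε

Left recursion appears on N.
For N: α = {1 3, 0}, β = {2 0, 3, 1}. Rewrite as N → β N' and N' → α N' | ε.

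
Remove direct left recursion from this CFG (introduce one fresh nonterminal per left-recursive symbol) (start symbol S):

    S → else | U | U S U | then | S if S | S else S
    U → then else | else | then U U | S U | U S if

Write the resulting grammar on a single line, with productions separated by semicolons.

S, U are directly left-recursive.
For S: α = {if S, else S}, β = {else, U, U S U, then}. Rewrite as S → β S' and S' → α S' | ε.
For U: α = {S if}, β = {then else, else, then U U, S U}. Rewrite as U → β U' and U' → α U' | ε.

S → else S' | U S' | U S U S' | then S'; U → then else U' | else U' | then U U U' | S U U'; S' → if S S' | else S S' | ε; U' → S if U' | ε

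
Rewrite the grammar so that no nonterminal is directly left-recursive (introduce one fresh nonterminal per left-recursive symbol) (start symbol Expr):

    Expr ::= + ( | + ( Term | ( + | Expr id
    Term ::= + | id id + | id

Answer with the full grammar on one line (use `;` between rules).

Expr ::= + ( Expr1 | + ( Term Expr1 | ( + Expr1; Term ::= + | id id + | id; Expr1 ::= id Expr1 | ε

Left recursion appears on Expr.
For Expr: α = {id}, β = {+ (, + ( Term, ( +}. Rewrite as Expr → β Expr1 and Expr1 → α Expr1 | ε.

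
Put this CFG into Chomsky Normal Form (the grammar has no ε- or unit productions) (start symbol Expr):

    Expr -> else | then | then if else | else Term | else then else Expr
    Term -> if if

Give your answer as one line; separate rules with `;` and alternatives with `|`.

Introduce a nonterminal for each terminal appearing in a rule of length ≥ 2: X1 → then, X2 → if, X3 → else.
Binarize each right-hand side of length ≥ 3 by chaining fresh nonterminals (Y1, Y2, …): affected rules were Expr → X1 X2 X3; Expr → X3 X1 X3 Expr.

Expr -> else | then | X1 Y1 | X3 Term | X3 Y2; Term -> X2 X2; X1 -> then; X2 -> if; X3 -> else; Y1 -> X2 X3; Y2 -> X1 Y3; Y3 -> X3 Expr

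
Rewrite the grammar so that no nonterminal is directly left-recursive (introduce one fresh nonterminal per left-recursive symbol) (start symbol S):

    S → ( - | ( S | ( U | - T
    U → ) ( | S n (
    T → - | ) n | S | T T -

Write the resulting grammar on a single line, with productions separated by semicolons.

S → ( - | ( S | ( U | - T; U → ) ( | S n (; T → - T' | ) n T' | S T'; T' → T - T' | epsilon

Directly left-recursive nonterminal: T.
For T: α = {T -}, β = {-, ) n, S}. Rewrite as T → β T' and T' → α T' | ε.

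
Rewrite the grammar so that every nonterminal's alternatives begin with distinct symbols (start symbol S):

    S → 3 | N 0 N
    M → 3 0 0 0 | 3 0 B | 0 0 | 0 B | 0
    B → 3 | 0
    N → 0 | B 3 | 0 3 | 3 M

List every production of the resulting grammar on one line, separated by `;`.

M has alternatives sharing prefix '0': factor to M → 0 M' with M' → 0 | B | ε.
M has alternatives sharing prefix '3 0': factor to M → 3 0 M'' with M'' → 0 0 | B.
N has alternatives sharing prefix '0': factor to N → 0 N' with N' → ε | 3.

S → 3 | N 0 N; M → 0 M' | 3 0 M''; B → 3 | 0; N → B 3 | 3 M | 0 N'; M' → 0 | B | eps; M'' → 0 0 | B; N' → eps | 3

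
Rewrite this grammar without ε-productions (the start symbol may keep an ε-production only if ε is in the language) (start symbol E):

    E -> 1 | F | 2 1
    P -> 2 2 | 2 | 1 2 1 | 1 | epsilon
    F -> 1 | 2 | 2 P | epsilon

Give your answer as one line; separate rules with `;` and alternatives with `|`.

Nullable set = {E, F, P}.
ε ∈ L(G) since E is nullable, so keep E → ε.

E -> 1 | F | 2 1 | epsilon; P -> 2 2 | 2 | 1 2 1 | 1; F -> 1 | 2 | 2 P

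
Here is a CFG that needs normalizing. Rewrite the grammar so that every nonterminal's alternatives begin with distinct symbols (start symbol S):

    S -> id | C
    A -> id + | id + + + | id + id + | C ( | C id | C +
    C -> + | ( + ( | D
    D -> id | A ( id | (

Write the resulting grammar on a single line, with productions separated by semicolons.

S -> id | C; A -> id + A' | C A''; C -> + | ( + ( | D; D -> id | A ( id | (; A' -> epsilon | + + | id +; A'' -> ( | id | +

A has alternatives sharing prefix 'id +': factor to A → id + A' with A' → ε | + + | id +.
A has alternatives sharing prefix 'C': factor to A → C A'' with A'' → ( | id | +.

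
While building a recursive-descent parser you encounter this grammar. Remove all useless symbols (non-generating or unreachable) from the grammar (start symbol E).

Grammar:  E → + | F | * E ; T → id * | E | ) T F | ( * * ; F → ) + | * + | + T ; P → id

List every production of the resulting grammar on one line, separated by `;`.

E → + | F | * E; T → id * | E | ) T F | ( * *; F → ) + | * + | + T

Generating nonterminals: {E, F, P, T}.
Reachable from E after that: {E, F, T}.
Removed useless symbols: {P} and every production mentioning them.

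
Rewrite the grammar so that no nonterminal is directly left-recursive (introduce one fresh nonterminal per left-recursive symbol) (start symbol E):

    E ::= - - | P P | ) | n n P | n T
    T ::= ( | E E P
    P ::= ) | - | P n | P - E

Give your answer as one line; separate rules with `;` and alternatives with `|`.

Directly left-recursive nonterminal: P.
For P: α = {n, - E}, β = {), -}. Rewrite as P → β P' and P' → α P' | ε.

E ::= - - | P P | ) | n n P | n T; T ::= ( | E E P; P ::= ) P' | - P'; P' ::= n P' | - E P' | eps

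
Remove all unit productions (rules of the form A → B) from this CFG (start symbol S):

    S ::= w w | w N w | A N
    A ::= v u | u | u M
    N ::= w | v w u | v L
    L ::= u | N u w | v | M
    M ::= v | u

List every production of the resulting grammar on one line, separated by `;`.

S ::= w w | w N w | A N; A ::= v u | u | u M; N ::= w | v w u | v L; L ::= u | N u w | v; M ::= v | u

Unit pairs: L ⇒* {M}.
Replace each nonterminal's rules with the union of the non-unit rules of every nonterminal it unit-derives.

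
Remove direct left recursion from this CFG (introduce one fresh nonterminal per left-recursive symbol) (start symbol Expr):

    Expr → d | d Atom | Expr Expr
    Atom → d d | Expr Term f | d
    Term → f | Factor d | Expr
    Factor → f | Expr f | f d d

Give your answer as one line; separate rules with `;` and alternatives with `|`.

Expr → d Expr1 | d Atom Expr1; Atom → d d | Expr Term f | d; Term → f | Factor d | Expr; Factor → f | Expr f | f d d; Expr1 → Expr Expr1 | epsilon

Left recursion appears on Expr.
For Expr: α = {Expr}, β = {d, d Atom}. Rewrite as Expr → β Expr1 and Expr1 → α Expr1 | ε.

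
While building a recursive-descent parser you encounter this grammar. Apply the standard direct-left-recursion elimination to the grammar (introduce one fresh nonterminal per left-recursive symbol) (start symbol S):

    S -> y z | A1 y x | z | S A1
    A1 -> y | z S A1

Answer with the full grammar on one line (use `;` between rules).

Left recursion appears on S.
For S: α = {A1}, β = {y z, A1 y x, z}. Rewrite as S → β S' and S' → α S' | ε.

S -> y z S' | A1 y x S' | z S'; A1 -> y | z S A1; S' -> A1 S' | ε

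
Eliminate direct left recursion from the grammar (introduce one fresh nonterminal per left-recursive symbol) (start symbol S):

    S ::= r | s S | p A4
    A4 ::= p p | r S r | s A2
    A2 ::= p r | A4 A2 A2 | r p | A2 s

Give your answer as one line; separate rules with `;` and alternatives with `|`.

S ::= r | s S | p A4; A4 ::= p p | r S r | s A2; A2 ::= p r A2' | A4 A2 A2 A2' | r p A2'; A2' ::= s A2' | ε

Directly left-recursive nonterminal: A2.
For A2: α = {s}, β = {p r, A4 A2 A2, r p}. Rewrite as A2 → β A2' and A2' → α A2' | ε.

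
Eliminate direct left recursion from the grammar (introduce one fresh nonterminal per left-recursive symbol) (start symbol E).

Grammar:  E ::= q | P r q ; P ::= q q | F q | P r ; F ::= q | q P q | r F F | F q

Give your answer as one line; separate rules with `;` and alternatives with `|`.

E ::= q | P r q; P ::= q q P' | F q P'; F ::= q F' | q P q F' | r F F F'; P' ::= r P' | epsilon; F' ::= q F' | epsilon

P, F are directly left-recursive.
For P: α = {r}, β = {q q, F q}. Rewrite as P → β P' and P' → α P' | ε.
For F: α = {q}, β = {q, q P q, r F F}. Rewrite as F → β F' and F' → α F' | ε.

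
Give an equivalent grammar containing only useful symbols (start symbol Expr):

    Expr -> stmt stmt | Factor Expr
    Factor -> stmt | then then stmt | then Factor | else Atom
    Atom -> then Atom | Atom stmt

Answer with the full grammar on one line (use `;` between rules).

Generating nonterminals: {Expr, Factor}.
Reachable from Expr after that: {Expr, Factor}.
Removed useless symbols: {Atom} and every production mentioning them.

Expr -> stmt stmt | Factor Expr; Factor -> stmt | then then stmt | then Factor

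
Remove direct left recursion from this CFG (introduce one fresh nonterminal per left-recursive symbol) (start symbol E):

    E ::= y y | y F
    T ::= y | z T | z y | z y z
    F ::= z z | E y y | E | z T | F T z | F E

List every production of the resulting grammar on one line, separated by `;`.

E ::= y y | y F; T ::= y | z T | z y | z y z; F ::= z z F' | E y y F' | E F' | z T F'; F' ::= T z F' | E F' | ε

Left recursion appears on F.
For F: α = {T z, E}, β = {z z, E y y, E, z T}. Rewrite as F → β F' and F' → α F' | ε.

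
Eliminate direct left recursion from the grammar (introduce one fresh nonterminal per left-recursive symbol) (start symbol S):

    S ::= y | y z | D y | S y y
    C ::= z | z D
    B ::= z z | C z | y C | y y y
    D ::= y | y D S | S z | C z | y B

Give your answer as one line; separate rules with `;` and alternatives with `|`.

S ::= y S' | y z S' | D y S'; C ::= z | z D; B ::= z z | C z | y C | y y y; D ::= y | y D S | S z | C z | y B; S' ::= y y S' | epsilon

Directly left-recursive nonterminal: S.
For S: α = {y y}, β = {y, y z, D y}. Rewrite as S → β S' and S' → α S' | ε.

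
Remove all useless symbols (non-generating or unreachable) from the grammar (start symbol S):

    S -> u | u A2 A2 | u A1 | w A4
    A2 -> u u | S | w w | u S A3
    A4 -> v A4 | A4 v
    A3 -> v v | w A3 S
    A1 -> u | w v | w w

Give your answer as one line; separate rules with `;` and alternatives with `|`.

Generating nonterminals: {A1, A2, A3, S}.
Reachable from S after that: {A1, A2, A3, S}.
Removed useless symbols: {A4} and every production mentioning them.

S -> u | u A2 A2 | u A1; A2 -> u u | S | w w | u S A3; A3 -> v v | w A3 S; A1 -> u | w v | w w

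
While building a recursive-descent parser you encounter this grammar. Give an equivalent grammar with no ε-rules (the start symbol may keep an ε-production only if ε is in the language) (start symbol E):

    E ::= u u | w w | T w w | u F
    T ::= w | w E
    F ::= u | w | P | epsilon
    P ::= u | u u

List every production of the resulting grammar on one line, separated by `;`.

Nullable nonterminals: {F}.
ε ∉ L(G), so no ε-production is kept.
Add the nullable-subset variants: E → u F gives u F | u.

E ::= u u | w w | T w w | u F | u; T ::= w | w E; F ::= u | w | P; P ::= u | u u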